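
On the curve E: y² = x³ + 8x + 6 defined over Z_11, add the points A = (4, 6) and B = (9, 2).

(4, 6) + (9, 2). λ = (2 - 6)/(9 - 4) ≡ 7/5 mod 11. 5⁻¹ ≡ 9 (mod 11), so λ ≡ 8.
  x = λ² - 4 - 9 = 64 - 13 ≡ 7; y = λ·(4 - 7) - 6 ≡ 3. → (7, 3)

(7, 3)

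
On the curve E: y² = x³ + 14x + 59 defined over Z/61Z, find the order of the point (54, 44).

8

2P: tangent at (54, 44): λ = (3·54² + 14)/(2·44) ≡ 39/27. 27⁻¹ ≡ 52 (mod 61) since 27·52 = 1404 ≡ 1, so λ ≡ 39·52 ≡ 15.
  x = λ² - 54 - 54 = 225 - 108 ≡ 56; y = λ·(54 - 56) - 44 ≡ 48. → (56, 48)
3P: (56, 48) + (54, 44). λ = (44 - 48)/(54 - 56) ≡ 57/59 mod 61. 59⁻¹ ≡ 30 (mod 61), so λ ≡ 2.
  x = λ² - 56 - 54 = 4 - 110 ≡ 16; y = λ·(56 - 16) - 48 ≡ 32. → (16, 32)
4P: (16, 32) + (54, 44). λ = (44 - 32)/(54 - 16) ≡ 12/38 mod 61. 38⁻¹ ≡ 53 (mod 61) since 38·53 = 2014 ≡ 1, so λ ≡ 26.
  x = λ² - 16 - 54 = 676 - 70 ≡ 57; y = λ·(16 - 57) - 32 ≡ 0. → (57, 0)
5P: (57, 0) + (54, 44). λ = (44 - 0)/(54 - 57) ≡ 44/58 mod 61. 58⁻¹ ≡ 20 (mod 61), so λ ≡ 26.
  x = λ² - 57 - 54 = 676 - 111 ≡ 16; y = λ·(57 - 16) - 0 ≡ 29. → (16, 29)
6P: (16, 29) + (54, 44). λ = (44 - 29)/(54 - 16) ≡ 15/38 mod 61. 38⁻¹ ≡ 53 (mod 61) since 38·53 = 2014 ≡ 1, so λ ≡ 2.
  x = λ² - 16 - 54 = 4 - 70 ≡ 56; y = λ·(16 - 56) - 29 ≡ 13. → (56, 13)
7P: (56, 13) + (54, 44). λ = (44 - 13)/(54 - 56) ≡ 31/59 mod 61. 59⁻¹ ≡ 30 (mod 61), so λ ≡ 15.
  x = λ² - 56 - 54 = 225 - 110 ≡ 54; y = λ·(56 - 54) - 13 ≡ 17. → (54, 17)
8P: (54, 17) + (54, 44): same x and y₁ ≡ -y₂, so the sum is 𝒪.
8P = 𝒪, so the order is 8.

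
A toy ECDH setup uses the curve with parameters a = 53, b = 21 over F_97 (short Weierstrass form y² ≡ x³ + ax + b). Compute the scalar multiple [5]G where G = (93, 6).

Double-and-add on 5 = (101)₂. Start with G = (93, 6) for the leading 1-bit.
double: tangent at (93, 6): λ = (3·93² + 53)/(2·6) ≡ 4/12. 12⁻¹ ≡ 89 (mod 97), so λ ≡ 4·89 ≡ 65.
  x = λ² - 93 - 93 = 4225 - 186 ≡ 62; y = λ·(93 - 62) - 6 ≡ 69. → (62, 69)
double: tangent at (62, 69): λ = (3·62² + 53)/(2·69) ≡ 42/41. 41⁻¹ ≡ 71 (mod 97), so λ ≡ 42·71 ≡ 72.
  x = λ² - 62 - 62 = 5184 - 124 ≡ 16; y = λ·(62 - 16) - 69 ≡ 42. → (16, 42)
add G: (16, 42) + (93, 6). λ = (6 - 42)/(93 - 16) ≡ 61/77 mod 97. 77⁻¹ ≡ 63 (mod 97) since 77·63 = 4851 ≡ 1, so λ ≡ 60.
  x = λ² - 16 - 93 = 3600 - 109 ≡ 96; y = λ·(16 - 96) - 42 ≡ 8. → (96, 8)

(96, 8)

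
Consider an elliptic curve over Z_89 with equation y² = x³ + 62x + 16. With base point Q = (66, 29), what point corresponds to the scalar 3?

(33, 21)

Repeated addition: build up to 3Q.
2Q: tangent at (66, 29): λ = (3·66² + 62)/(2·29) ≡ 47/58. 58⁻¹ ≡ 66 (mod 89), so λ ≡ 47·66 ≡ 76.
  x = λ² - 66 - 66 = 5776 - 132 ≡ 37; y = λ·(66 - 37) - 29 ≡ 39. → (37, 39)
3Q: (37, 39) + (66, 29). λ = (29 - 39)/(66 - 37) ≡ 79/29 mod 89. 29⁻¹ ≡ 43 (mod 89), so λ ≡ 15.
  x = λ² - 37 - 66 = 225 - 103 ≡ 33; y = λ·(37 - 33) - 39 ≡ 21. → (33, 21)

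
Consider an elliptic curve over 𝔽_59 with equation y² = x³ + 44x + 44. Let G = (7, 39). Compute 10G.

(32, 0)

Repeated addition: build up to 10G.
2G: tangent at (7, 39): λ = (3·7² + 44)/(2·39) ≡ 14/19. 19⁻¹ ≡ 28 (mod 59), so λ ≡ 14·28 ≡ 38.
  x = λ² - 7 - 7 = 1444 - 14 ≡ 14; y = λ·(7 - 14) - 39 ≡ 49. → (14, 49)
3G: (14, 49) + (7, 39). λ = (39 - 49)/(7 - 14) ≡ 49/52 mod 59. 52⁻¹ ≡ 42 (mod 59) since 52·42 = 2184 ≡ 1, so λ ≡ 52.
  x = λ² - 14 - 7 = 2704 - 21 ≡ 28; y = λ·(14 - 28) - 49 ≡ 49. → (28, 49)
4G: (28, 49) + (7, 39). λ = (39 - 49)/(7 - 28) ≡ 49/38 mod 59. 38⁻¹ ≡ 14 (mod 59) since 38·14 = 532 ≡ 1, so λ ≡ 37.
  x = λ² - 28 - 7 = 1369 - 35 ≡ 36; y = λ·(28 - 36) - 49 ≡ 9. → (36, 9)
5G: (36, 9) + (7, 39). λ = (39 - 9)/(7 - 36) ≡ 30/30 mod 59. 30⁻¹ ≡ 2 (mod 59), so λ ≡ 1.
  x = λ² - 36 - 7 = 1 - 43 ≡ 17; y = λ·(36 - 17) - 9 ≡ 10. → (17, 10)
6G: (17, 10) + (7, 39). λ = (39 - 10)/(7 - 17) ≡ 29/49 mod 59. 49⁻¹ ≡ 53 (mod 59), so λ ≡ 3.
  x = λ² - 17 - 7 = 9 - 24 ≡ 44; y = λ·(17 - 44) - 10 ≡ 27. → (44, 27)
7G: (44, 27) + (7, 39). λ = (39 - 27)/(7 - 44) ≡ 12/22 mod 59. 22⁻¹ ≡ 51 (mod 59), so λ ≡ 22.
  x = λ² - 44 - 7 = 484 - 51 ≡ 20; y = λ·(44 - 20) - 27 ≡ 29. → (20, 29)
8G: (20, 29) + (7, 39). λ = (39 - 29)/(7 - 20) ≡ 10/46 mod 59. 46⁻¹ ≡ 9 (mod 59) since 46·9 = 414 ≡ 1, so λ ≡ 31.
  x = λ² - 20 - 7 = 961 - 27 ≡ 49; y = λ·(20 - 49) - 29 ≡ 16. → (49, 16)
9G: (49, 16) + (7, 39). λ = (39 - 16)/(7 - 49) ≡ 23/17 mod 59. 17⁻¹ ≡ 7 (mod 59) since 17·7 = 119 ≡ 1, so λ ≡ 43.
  x = λ² - 49 - 7 = 1849 - 56 ≡ 23; y = λ·(49 - 23) - 16 ≡ 40. → (23, 40)
10G: (23, 40) + (7, 39). λ = (39 - 40)/(7 - 23) ≡ 58/43 mod 59. 43⁻¹ ≡ 11 (mod 59) since 43·11 = 473 ≡ 1, so λ ≡ 48.
  x = λ² - 23 - 7 = 2304 - 30 ≡ 32; y = λ·(23 - 32) - 40 ≡ 0. → (32, 0)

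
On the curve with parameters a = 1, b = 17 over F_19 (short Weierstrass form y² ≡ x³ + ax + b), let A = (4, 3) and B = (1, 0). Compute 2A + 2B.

(17, 8)

First 2A:
Repeated addition: build up to 2A.
2A: tangent at (4, 3): λ = (3·4² + 1)/(2·3) ≡ 11/6. 6⁻¹ ≡ 16 (mod 19), so λ ≡ 11·16 ≡ 5.
  x = λ² - 4 - 4 = 25 - 8 ≡ 17; y = λ·(4 - 17) - 3 ≡ 8. → (17, 8)
2A = (17, 8).
Next 2B:
Repeated addition: build up to 2B.
2B: (1, 0) + (1, 0): same x and y₁ ≡ -y₂, so the sum is O.
2B = O.
Finally 2A + 2B:
(17, 8) + O = (17, 8) (identity).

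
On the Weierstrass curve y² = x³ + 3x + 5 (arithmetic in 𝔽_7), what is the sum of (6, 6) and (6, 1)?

The two points share x = 6 and their y-coordinates satisfy 6 + 1 ≡ 0 (mod 7), so they are inverses. Their sum is ∞.

O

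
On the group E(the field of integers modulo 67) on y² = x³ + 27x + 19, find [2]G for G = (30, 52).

tangent at (30, 52): λ = (3·30² + 27)/(2·52) ≡ 47/37. 37⁻¹ ≡ 29 (mod 67), so λ ≡ 47·29 ≡ 23.
  x = λ² - 30 - 30 = 529 - 60 ≡ 0; y = λ·(30 - 0) - 52 ≡ 35. → (0, 35)

(0, 35)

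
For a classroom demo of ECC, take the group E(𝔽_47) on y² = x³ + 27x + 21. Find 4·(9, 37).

Write P = (9, 37).
Double-and-add on 4 = (100)₂. Start with P = (9, 37) for the leading 1-bit.
double: tangent at (9, 37): λ = (3·9² + 27)/(2·37) ≡ 35/27. 27⁻¹ ≡ 7 (mod 47) since 27·7 = 189 ≡ 1, so λ ≡ 35·7 ≡ 10.
  x = λ² - 9 - 9 = 100 - 18 ≡ 35; y = λ·(9 - 35) - 37 ≡ 32. → (35, 32)
double: tangent at (35, 32): λ = (3·35² + 27)/(2·32) ≡ 36/17. 17⁻¹ ≡ 36 (mod 47), so λ ≡ 36·36 ≡ 27.
  x = λ² - 35 - 35 = 729 - 70 ≡ 1; y = λ·(35 - 1) - 32 ≡ 40. → (1, 40)

(1, 40)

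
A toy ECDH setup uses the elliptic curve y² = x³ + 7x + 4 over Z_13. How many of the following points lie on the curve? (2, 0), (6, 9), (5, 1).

(2, 0): 0² ≡ 0, rhs ≡ 0 → on.
(6, 9): 9² ≡ 3, rhs ≡ 2 → off.
(5, 1): 1² ≡ 1, rhs ≡ 8 → off.

1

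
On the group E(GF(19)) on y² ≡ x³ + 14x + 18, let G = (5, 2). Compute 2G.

tangent at (5, 2): λ = (3·5² + 14)/(2·2) ≡ 13/4. 4⁻¹ ≡ 5 (mod 19) since 4·5 = 20 ≡ 1, so λ ≡ 13·5 ≡ 8.
  x = λ² - 5 - 5 = 64 - 10 ≡ 16; y = λ·(5 - 16) - 2 ≡ 5. → (16, 5)

(16, 5)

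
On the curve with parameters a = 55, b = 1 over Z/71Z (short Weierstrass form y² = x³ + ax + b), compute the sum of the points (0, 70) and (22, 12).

(0, 70) + (22, 12). λ = (12 - 70)/(22 - 0) ≡ 13/22 mod 71. 22⁻¹ ≡ 42 (mod 71) since 22·42 = 924 ≡ 1, so λ ≡ 49.
  x = λ² - 0 - 22 = 2401 - 22 ≡ 36; y = λ·(0 - 36) - 70 ≡ 12. → (36, 12)

(36, 12)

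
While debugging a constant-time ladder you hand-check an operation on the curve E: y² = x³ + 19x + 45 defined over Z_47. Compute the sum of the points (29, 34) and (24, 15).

(29, 34) + (24, 15). λ = (15 - 34)/(24 - 29) ≡ 28/42 mod 47. 42⁻¹ ≡ 28 (mod 47), so λ ≡ 32.
  x = λ² - 29 - 24 = 1024 - 53 ≡ 31; y = λ·(29 - 31) - 34 ≡ 43. → (31, 43)

(31, 43)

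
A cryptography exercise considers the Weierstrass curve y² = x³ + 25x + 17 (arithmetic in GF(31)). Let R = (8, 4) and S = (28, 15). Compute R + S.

(8, 4) + (28, 15). λ = (15 - 4)/(28 - 8) ≡ 11/20 mod 31. 20⁻¹ ≡ 14 (mod 31), so λ ≡ 30.
  x = λ² - 8 - 28 = 900 - 36 ≡ 27; y = λ·(8 - 27) - 4 ≡ 15. → (27, 15)

(27, 15)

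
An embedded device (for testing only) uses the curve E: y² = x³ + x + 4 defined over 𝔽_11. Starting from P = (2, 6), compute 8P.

Double-and-add on 8 = (1000)₂. Start with P = (2, 6) for the leading 1-bit.
double: tangent at (2, 6): λ = (3·2² + 1)/(2·6) ≡ 2/1. 1⁻¹ ≡ 1 (mod 11), so λ ≡ 2·1 ≡ 2.
  x = λ² - 2 - 2 = 4 - 4 ≡ 0; y = λ·(2 - 0) - 6 ≡ 9. → (0, 9)
double: tangent at (0, 9): λ = (3·0² + 1)/(2·9) ≡ 1/7. 7⁻¹ ≡ 8 (mod 11), so λ ≡ 1·8 ≡ 8.
  x = λ² - 0 - 0 = 64 - 0 ≡ 9; y = λ·(0 - 9) - 9 ≡ 7. → (9, 7)
double: tangent at (9, 7): λ = (3·9² + 1)/(2·7) ≡ 2/3. 3⁻¹ ≡ 4 (mod 11) since 3·4 = 12 ≡ 1, so λ ≡ 2·4 ≡ 8.
  x = λ² - 9 - 9 = 64 - 18 ≡ 2; y = λ·(9 - 2) - 7 ≡ 5. → (2, 5)

(2, 5)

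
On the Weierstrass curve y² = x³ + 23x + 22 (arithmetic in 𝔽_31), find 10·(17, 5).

Write P = (17, 5).
Repeated addition: build up to 10P.
2P: tangent at (17, 5): λ = (3·17² + 23)/(2·5) ≡ 22/10. 10⁻¹ ≡ 28 (mod 31), so λ ≡ 22·28 ≡ 27.
  x = λ² - 17 - 17 = 729 - 34 ≡ 13; y = λ·(17 - 13) - 5 ≡ 10. → (13, 10)
3P: (13, 10) + (17, 5). λ = (5 - 10)/(17 - 13) ≡ 26/4 mod 31. 4⁻¹ ≡ 8 (mod 31), so λ ≡ 22.
  x = λ² - 13 - 17 = 484 - 30 ≡ 20; y = λ·(13 - 20) - 10 ≡ 22. → (20, 22)
4P: (20, 22) + (17, 5). λ = (5 - 22)/(17 - 20) ≡ 14/28 mod 31. 28⁻¹ ≡ 10 (mod 31), so λ ≡ 16.
  x = λ² - 20 - 17 = 256 - 37 ≡ 2; y = λ·(20 - 2) - 22 ≡ 18. → (2, 18)
5P: (2, 18) + (17, 5). λ = (5 - 18)/(17 - 2) ≡ 18/15 mod 31. 15⁻¹ ≡ 29 (mod 31) since 15·29 = 435 ≡ 1, so λ ≡ 26.
  x = λ² - 2 - 17 = 676 - 19 ≡ 6; y = λ·(2 - 6) - 18 ≡ 2. → (6, 2)
6P: (6, 2) + (17, 5). λ = (5 - 2)/(17 - 6) ≡ 3/11 mod 31. 11⁻¹ ≡ 17 (mod 31), so λ ≡ 20.
  x = λ² - 6 - 17 = 400 - 23 ≡ 5; y = λ·(6 - 5) - 2 ≡ 18. → (5, 18)
7P: (5, 18) + (17, 5). λ = (5 - 18)/(17 - 5) ≡ 18/12 mod 31. 12⁻¹ ≡ 13 (mod 31), so λ ≡ 17.
  x = λ² - 5 - 17 = 289 - 22 ≡ 19; y = λ·(5 - 19) - 18 ≡ 23. → (19, 23)
8P: (19, 23) + (17, 5). λ = (5 - 23)/(17 - 19) ≡ 13/29 mod 31. 29⁻¹ ≡ 15 (mod 31), so λ ≡ 9.
  x = λ² - 19 - 17 = 81 - 36 ≡ 14; y = λ·(19 - 14) - 23 ≡ 22. → (14, 22)
9P: (14, 22) + (17, 5). λ = (5 - 22)/(17 - 14) ≡ 14/3 mod 31. 3⁻¹ ≡ 21 (mod 31), so λ ≡ 15.
  x = λ² - 14 - 17 = 225 - 31 ≡ 8; y = λ·(14 - 8) - 22 ≡ 6. → (8, 6)
10P: (8, 6) + (17, 5). λ = (5 - 6)/(17 - 8) ≡ 30/9 mod 31. 9⁻¹ ≡ 7 (mod 31) since 9·7 = 63 ≡ 1, so λ ≡ 24.
  x = λ² - 8 - 17 = 576 - 25 ≡ 24; y = λ·(8 - 24) - 6 ≡ 13. → (24, 13)

(24, 13)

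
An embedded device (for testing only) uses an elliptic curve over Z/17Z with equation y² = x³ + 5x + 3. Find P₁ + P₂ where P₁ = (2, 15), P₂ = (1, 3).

(2, 15) + (1, 3). λ = (3 - 15)/(1 - 2) ≡ 5/16 mod 17. 16⁻¹ ≡ 16 (mod 17), so λ ≡ 12.
  x = λ² - 2 - 1 = 144 - 3 ≡ 5; y = λ·(2 - 5) - 15 ≡ 0. → (5, 0)

(5, 0)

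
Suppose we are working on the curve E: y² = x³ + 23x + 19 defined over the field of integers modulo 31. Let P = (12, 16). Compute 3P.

Repeated addition: build up to 3P.
2P: tangent at (12, 16): λ = (3·12² + 23)/(2·16) ≡ 21/1. 1⁻¹ ≡ 1 (mod 31) since 1·1 = 1 ≡ 1, so λ ≡ 21·1 ≡ 21.
  x = λ² - 12 - 12 = 441 - 24 ≡ 14; y = λ·(12 - 14) - 16 ≡ 4. → (14, 4)
3P: (14, 4) + (12, 16). λ = (16 - 4)/(12 - 14) ≡ 12/29 mod 31. 29⁻¹ ≡ 15 (mod 31), so λ ≡ 25.
  x = λ² - 14 - 12 = 625 - 26 ≡ 10; y = λ·(14 - 10) - 4 ≡ 3. → (10, 3)

(10, 3)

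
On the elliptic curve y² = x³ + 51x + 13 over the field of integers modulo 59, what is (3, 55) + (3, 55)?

(19, 42)

tangent at (3, 55): λ = (3·3² + 51)/(2·55) ≡ 19/51. 51⁻¹ ≡ 22 (mod 59), so λ ≡ 19·22 ≡ 5.
  x = λ² - 3 - 3 = 25 - 6 ≡ 19; y = λ·(3 - 19) - 55 ≡ 42. → (19, 42)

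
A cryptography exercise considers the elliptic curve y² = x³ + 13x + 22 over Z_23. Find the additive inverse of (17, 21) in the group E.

(17, 2)

-(17, 21) = (17, -21 mod 23) = (17, 2).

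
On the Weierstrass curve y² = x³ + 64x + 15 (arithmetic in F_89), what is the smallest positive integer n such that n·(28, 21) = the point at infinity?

3

2P: tangent at (28, 21): λ = (3·28² + 64)/(2·21) ≡ 13/42. 42⁻¹ ≡ 53 (mod 89) since 42·53 = 2226 ≡ 1, so λ ≡ 13·53 ≡ 66.
  x = λ² - 28 - 28 = 4356 - 56 ≡ 28; y = λ·(28 - 28) - 21 ≡ 68. → (28, 68)
3P: (28, 68) + (28, 21): same x and y₁ ≡ -y₂, so the sum is the point at infinity.
3P = the point at infinity, so the order is 3.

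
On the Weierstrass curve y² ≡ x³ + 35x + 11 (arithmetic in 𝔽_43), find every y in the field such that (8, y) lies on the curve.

none

x³ + 35x + 11 = 803 ≡ 29 (mod 43).
29 is a non-residue mod 43; no y exists.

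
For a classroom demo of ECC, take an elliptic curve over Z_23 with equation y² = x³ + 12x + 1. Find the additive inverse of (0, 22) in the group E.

(0, 1)

-(0, 22) = (0, -22 mod 23) = (0, 1).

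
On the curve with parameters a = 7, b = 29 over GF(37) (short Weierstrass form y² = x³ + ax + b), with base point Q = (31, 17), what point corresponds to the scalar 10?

O

Double-and-add on 10 = (1010)₂. Start with Q = (31, 17) for the leading 1-bit.
double: tangent at (31, 17): λ = (3·31² + 7)/(2·17) ≡ 4/34. 34⁻¹ ≡ 12 (mod 37), so λ ≡ 4·12 ≡ 11.
  x = λ² - 31 - 31 = 121 - 62 ≡ 22; y = λ·(31 - 22) - 17 ≡ 8. → (22, 8)
double: tangent at (22, 8): λ = (3·22² + 7)/(2·8) ≡ 16/16. 16⁻¹ ≡ 7 (mod 37) since 16·7 = 112 ≡ 1, so λ ≡ 16·7 ≡ 1.
  x = λ² - 22 - 22 = 1 - 44 ≡ 31; y = λ·(22 - 31) - 8 ≡ 20. → (31, 20)
add Q: (31, 20) + (31, 17): same x and y₁ ≡ -y₂, so the sum is O.
double: O + O = O (identity).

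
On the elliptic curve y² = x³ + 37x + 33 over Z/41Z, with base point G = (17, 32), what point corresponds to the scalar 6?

Double-and-add on 6 = (110)₂. Start with G = (17, 32) for the leading 1-bit.
double: tangent at (17, 32): λ = (3·17² + 37)/(2·32) ≡ 2/23. 23⁻¹ ≡ 25 (mod 41) since 23·25 = 575 ≡ 1, so λ ≡ 2·25 ≡ 9.
  x = λ² - 17 - 17 = 81 - 34 ≡ 6; y = λ·(17 - 6) - 32 ≡ 26. → (6, 26)
add G: (6, 26) + (17, 32). λ = (32 - 26)/(17 - 6) ≡ 6/11 mod 41. 11⁻¹ ≡ 15 (mod 41), so λ ≡ 8.
  x = λ² - 6 - 17 = 64 - 23 ≡ 0; y = λ·(6 - 0) - 26 ≡ 22. → (0, 22)
double: tangent at (0, 22): λ = (3·0² + 37)/(2·22) ≡ 37/3. 3⁻¹ ≡ 14 (mod 41) since 3·14 = 42 ≡ 1, so λ ≡ 37·14 ≡ 26.
  x = λ² - 0 - 0 = 676 - 0 ≡ 20; y = λ·(0 - 20) - 22 ≡ 32. → (20, 32)

(20, 32)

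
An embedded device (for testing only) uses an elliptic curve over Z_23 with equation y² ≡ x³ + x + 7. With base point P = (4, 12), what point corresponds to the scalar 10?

(1, 3)

Repeated addition: build up to 10P.
2P: tangent at (4, 12): λ = (3·4² + 1)/(2·12) ≡ 3/1. 1⁻¹ ≡ 1 (mod 23), so λ ≡ 3·1 ≡ 3.
  x = λ² - 4 - 4 = 9 - 8 ≡ 1; y = λ·(4 - 1) - 12 ≡ 20. → (1, 20)
3P: (1, 20) + (4, 12). λ = (12 - 20)/(4 - 1) ≡ 15/3 mod 23. 3⁻¹ ≡ 8 (mod 23), so λ ≡ 5.
  x = λ² - 1 - 4 = 25 - 5 ≡ 20; y = λ·(1 - 20) - 20 ≡ 0. → (20, 0)
4P: (20, 0) + (4, 12). λ = (12 - 0)/(4 - 20) ≡ 12/7 mod 23. 7⁻¹ ≡ 10 (mod 23), so λ ≡ 5.
  x = λ² - 20 - 4 = 25 - 24 ≡ 1; y = λ·(20 - 1) - 0 ≡ 3. → (1, 3)
5P: (1, 3) + (4, 12). λ = (12 - 3)/(4 - 1) ≡ 9/3 mod 23. 3⁻¹ ≡ 8 (mod 23), so λ ≡ 3.
  x = λ² - 1 - 4 = 9 - 5 ≡ 4; y = λ·(1 - 4) - 3 ≡ 11. → (4, 11)
6P: (4, 11) + (4, 12): same x and y₁ ≡ -y₂, so the sum is ∞.
7P: ∞ + (4, 12) = (4, 12) (identity).
8P: tangent at (4, 12): λ = (3·4² + 1)/(2·12) ≡ 3/1. 1⁻¹ ≡ 1 (mod 23), so λ ≡ 3·1 ≡ 3.
  x = λ² - 4 - 4 = 9 - 8 ≡ 1; y = λ·(4 - 1) - 12 ≡ 20. → (1, 20)
9P: (1, 20) + (4, 12). λ = (12 - 20)/(4 - 1) ≡ 15/3 mod 23. 3⁻¹ ≡ 8 (mod 23) since 3·8 = 24 ≡ 1, so λ ≡ 5.
  x = λ² - 1 - 4 = 25 - 5 ≡ 20; y = λ·(1 - 20) - 20 ≡ 0. → (20, 0)
10P: (20, 0) + (4, 12). λ = (12 - 0)/(4 - 20) ≡ 12/7 mod 23. 7⁻¹ ≡ 10 (mod 23) since 7·10 = 70 ≡ 1, so λ ≡ 5.
  x = λ² - 20 - 4 = 25 - 24 ≡ 1; y = λ·(20 - 1) - 0 ≡ 3. → (1, 3)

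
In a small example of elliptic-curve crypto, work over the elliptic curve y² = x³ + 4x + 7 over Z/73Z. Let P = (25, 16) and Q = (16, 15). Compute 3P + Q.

First 3P:
Repeated addition: build up to 3P.
2P: tangent at (25, 16): λ = (3·25² + 4)/(2·16) ≡ 54/32. 32⁻¹ ≡ 16 (mod 73), so λ ≡ 54·16 ≡ 61.
  x = λ² - 25 - 25 = 3721 - 50 ≡ 21; y = λ·(25 - 21) - 16 ≡ 9. → (21, 9)
3P: (21, 9) + (25, 16). λ = (16 - 9)/(25 - 21) ≡ 7/4 mod 73. 4⁻¹ ≡ 55 (mod 73), so λ ≡ 20.
  x = λ² - 21 - 25 = 400 - 46 ≡ 62; y = λ·(21 - 62) - 9 ≡ 47. → (62, 47)
3P = (62, 47).
Finally 3P + Q:
(62, 47) + (16, 15). λ = (15 - 47)/(16 - 62) ≡ 41/27 mod 73. 27⁻¹ ≡ 46 (mod 73), so λ ≡ 61.
  x = λ² - 62 - 16 = 3721 - 78 ≡ 66; y = λ·(62 - 66) - 47 ≡ 1. → (66, 1)

(66, 1)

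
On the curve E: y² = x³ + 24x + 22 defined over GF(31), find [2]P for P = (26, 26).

tangent at (26, 26): λ = (3·26² + 24)/(2·26) ≡ 6/21. 21⁻¹ ≡ 3 (mod 31), so λ ≡ 6·3 ≡ 18.
  x = λ² - 26 - 26 = 324 - 52 ≡ 24; y = λ·(26 - 24) - 26 ≡ 10. → (24, 10)

(24, 10)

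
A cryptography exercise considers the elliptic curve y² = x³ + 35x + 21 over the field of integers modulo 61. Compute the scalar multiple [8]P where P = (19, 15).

Double-and-add on 8 = (1000)₂. Start with P = (19, 15) for the leading 1-bit.
double: tangent at (19, 15): λ = (3·19² + 35)/(2·15) ≡ 20/30. 30⁻¹ ≡ 59 (mod 61) since 30·59 = 1770 ≡ 1, so λ ≡ 20·59 ≡ 21.
  x = λ² - 19 - 19 = 441 - 38 ≡ 37; y = λ·(19 - 37) - 15 ≡ 34. → (37, 34)
double: tangent at (37, 34): λ = (3·37² + 35)/(2·34) ≡ 55/7. 7⁻¹ ≡ 35 (mod 61), so λ ≡ 55·35 ≡ 34.
  x = λ² - 37 - 37 = 1156 - 74 ≡ 45; y = λ·(37 - 45) - 34 ≡ 60. → (45, 60)
double: tangent at (45, 60): λ = (3·45² + 35)/(2·60) ≡ 10/59. 59⁻¹ ≡ 30 (mod 61) since 59·30 = 1770 ≡ 1, so λ ≡ 10·30 ≡ 56.
  x = λ² - 45 - 45 = 3136 - 90 ≡ 57; y = λ·(45 - 57) - 60 ≡ 0. → (57, 0)

(57, 0)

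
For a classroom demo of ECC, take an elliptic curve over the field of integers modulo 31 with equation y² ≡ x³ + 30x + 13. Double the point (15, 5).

tangent at (15, 5): λ = (3·15² + 30)/(2·5) ≡ 23/10. 10⁻¹ ≡ 28 (mod 31), so λ ≡ 23·28 ≡ 24.
  x = λ² - 15 - 15 = 576 - 30 ≡ 19; y = λ·(15 - 19) - 5 ≡ 23. → (19, 23)

(19, 23)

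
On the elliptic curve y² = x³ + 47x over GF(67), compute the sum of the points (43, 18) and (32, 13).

(21, 59)

(43, 18) + (32, 13). λ = (13 - 18)/(32 - 43) ≡ 62/56 mod 67. 56⁻¹ ≡ 6 (mod 67) since 56·6 = 336 ≡ 1, so λ ≡ 37.
  x = λ² - 43 - 32 = 1369 - 75 ≡ 21; y = λ·(43 - 21) - 18 ≡ 59. → (21, 59)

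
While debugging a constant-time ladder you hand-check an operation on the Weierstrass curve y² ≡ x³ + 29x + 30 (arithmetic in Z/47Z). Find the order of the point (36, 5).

2P: tangent at (36, 5): λ = (3·36² + 29)/(2·5) ≡ 16/10. 10⁻¹ ≡ 33 (mod 47), so λ ≡ 16·33 ≡ 11.
  x = λ² - 36 - 36 = 121 - 72 ≡ 2; y = λ·(36 - 2) - 5 ≡ 40. → (2, 40)
3P: (2, 40) + (36, 5). λ = (5 - 40)/(36 - 2) ≡ 12/34 mod 47. 34⁻¹ ≡ 18 (mod 47) since 34·18 = 612 ≡ 1, so λ ≡ 28.
  x = λ² - 2 - 36 = 784 - 38 ≡ 41; y = λ·(2 - 41) - 40 ≡ 43. → (41, 43)
4P: (41, 43) + (36, 5). λ = (5 - 43)/(36 - 41) ≡ 9/42 mod 47. 42⁻¹ ≡ 28 (mod 47), so λ ≡ 17.
  x = λ² - 41 - 36 = 289 - 77 ≡ 24; y = λ·(41 - 24) - 43 ≡ 11. → (24, 11)
5P: (24, 11) + (36, 5). λ = (5 - 11)/(36 - 24) ≡ 41/12 mod 47. 12⁻¹ ≡ 4 (mod 47), so λ ≡ 23.
  x = λ² - 24 - 36 = 529 - 60 ≡ 46; y = λ·(24 - 46) - 11 ≡ 0. → (46, 0)
6P: (46, 0) + (36, 5). λ = (5 - 0)/(36 - 46) ≡ 5/37 mod 47. 37⁻¹ ≡ 14 (mod 47), so λ ≡ 23.
  x = λ² - 46 - 36 = 529 - 82 ≡ 24; y = λ·(46 - 24) - 0 ≡ 36. → (24, 36)
7P: (24, 36) + (36, 5). λ = (5 - 36)/(36 - 24) ≡ 16/12 mod 47. 12⁻¹ ≡ 4 (mod 47) since 12·4 = 48 ≡ 1, so λ ≡ 17.
  x = λ² - 24 - 36 = 289 - 60 ≡ 41; y = λ·(24 - 41) - 36 ≡ 4. → (41, 4)
8P: (41, 4) + (36, 5). λ = (5 - 4)/(36 - 41) ≡ 1/42 mod 47. 42⁻¹ ≡ 28 (mod 47), so λ ≡ 28.
  x = λ² - 41 - 36 = 784 - 77 ≡ 2; y = λ·(41 - 2) - 4 ≡ 7. → (2, 7)
9P: (2, 7) + (36, 5). λ = (5 - 7)/(36 - 2) ≡ 45/34 mod 47. 34⁻¹ ≡ 18 (mod 47) since 34·18 = 612 ≡ 1, so λ ≡ 11.
  x = λ² - 2 - 36 = 121 - 38 ≡ 36; y = λ·(2 - 36) - 7 ≡ 42. → (36, 42)
10P: (36, 42) + (36, 5): same x and y₁ ≡ -y₂, so the sum is 𝒪.
10P = 𝒪, so the order is 10.

10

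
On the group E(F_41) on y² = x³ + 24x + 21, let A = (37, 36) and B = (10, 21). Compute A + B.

(10, 20)

(37, 36) + (10, 21). λ = (21 - 36)/(10 - 37) ≡ 26/14 mod 41. 14⁻¹ ≡ 3 (mod 41), so λ ≡ 37.
  x = λ² - 37 - 10 = 1369 - 47 ≡ 10; y = λ·(37 - 10) - 36 ≡ 20. → (10, 20)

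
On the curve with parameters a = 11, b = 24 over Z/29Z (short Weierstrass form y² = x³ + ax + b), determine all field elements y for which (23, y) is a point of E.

x³ + 11x + 24 = 12444 ≡ 3 (mod 29).
3 is a non-residue mod 29; no y exists.

none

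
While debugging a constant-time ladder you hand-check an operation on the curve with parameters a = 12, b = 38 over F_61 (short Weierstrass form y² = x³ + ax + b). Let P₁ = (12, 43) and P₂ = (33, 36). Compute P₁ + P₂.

(12, 43) + (33, 36). λ = (36 - 43)/(33 - 12) ≡ 54/21 mod 61. 21⁻¹ ≡ 32 (mod 61) since 21·32 = 672 ≡ 1, so λ ≡ 20.
  x = λ² - 12 - 33 = 400 - 45 ≡ 50; y = λ·(12 - 50) - 43 ≡ 51. → (50, 51)

(50, 51)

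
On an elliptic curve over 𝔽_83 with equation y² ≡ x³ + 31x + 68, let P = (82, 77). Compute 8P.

Repeated addition: build up to 8P.
2P: tangent at (82, 77): λ = (3·82² + 31)/(2·77) ≡ 34/71. 71⁻¹ ≡ 76 (mod 83), so λ ≡ 34·76 ≡ 11.
  x = λ² - 82 - 82 = 121 - 164 ≡ 40; y = λ·(82 - 40) - 77 ≡ 53. → (40, 53)
3P: (40, 53) + (82, 77). λ = (77 - 53)/(82 - 40) ≡ 24/42 mod 83. 42⁻¹ ≡ 2 (mod 83) since 42·2 = 84 ≡ 1, so λ ≡ 48.
  x = λ² - 40 - 82 = 2304 - 122 ≡ 24; y = λ·(40 - 24) - 53 ≡ 51. → (24, 51)
4P: (24, 51) + (82, 77). λ = (77 - 51)/(82 - 24) ≡ 26/58 mod 83. 58⁻¹ ≡ 73 (mod 83), so λ ≡ 72.
  x = λ² - 24 - 82 = 5184 - 106 ≡ 15; y = λ·(24 - 15) - 51 ≡ 16. → (15, 16)
5P: (15, 16) + (82, 77). λ = (77 - 16)/(82 - 15) ≡ 61/67 mod 83. 67⁻¹ ≡ 57 (mod 83) since 67·57 = 3819 ≡ 1, so λ ≡ 74.
  x = λ² - 15 - 82 = 5476 - 97 ≡ 67; y = λ·(15 - 67) - 16 ≡ 37. → (67, 37)
6P: (67, 37) + (82, 77). λ = (77 - 37)/(82 - 67) ≡ 40/15 mod 83. 15⁻¹ ≡ 72 (mod 83), so λ ≡ 58.
  x = λ² - 67 - 82 = 3364 - 149 ≡ 61; y = λ·(67 - 61) - 37 ≡ 62. → (61, 62)
7P: (61, 62) + (82, 77). λ = (77 - 62)/(82 - 61) ≡ 15/21 mod 83. 21⁻¹ ≡ 4 (mod 83), so λ ≡ 60.
  x = λ² - 61 - 82 = 3600 - 143 ≡ 54; y = λ·(61 - 54) - 62 ≡ 26. → (54, 26)
8P: (54, 26) + (82, 77). λ = (77 - 26)/(82 - 54) ≡ 51/28 mod 83. 28⁻¹ ≡ 3 (mod 83), so λ ≡ 70.
  x = λ² - 54 - 82 = 4900 - 136 ≡ 33; y = λ·(54 - 33) - 26 ≡ 33. → (33, 33)

(33, 33)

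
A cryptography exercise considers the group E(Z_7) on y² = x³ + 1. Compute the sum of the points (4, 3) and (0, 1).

(4, 3) + (0, 1). λ = (1 - 3)/(0 - 4) ≡ 5/3 mod 7. 3⁻¹ ≡ 5 (mod 7), so λ ≡ 4.
  x = λ² - 4 - 0 = 16 - 4 ≡ 5; y = λ·(4 - 5) - 3 ≡ 0. → (5, 0)

(5, 0)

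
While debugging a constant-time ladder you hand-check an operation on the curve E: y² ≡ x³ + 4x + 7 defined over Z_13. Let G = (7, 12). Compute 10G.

Double-and-add on 10 = (1010)₂. Start with G = (7, 12) for the leading 1-bit.
double: tangent at (7, 12): λ = (3·7² + 4)/(2·12) ≡ 8/11. 11⁻¹ ≡ 6 (mod 13), so λ ≡ 8·6 ≡ 9.
  x = λ² - 7 - 7 = 81 - 14 ≡ 2; y = λ·(7 - 2) - 12 ≡ 7. → (2, 7)
double: tangent at (2, 7): λ = (3·2² + 4)/(2·7) ≡ 3/1. 1⁻¹ ≡ 1 (mod 13) since 1·1 = 1 ≡ 1, so λ ≡ 3·1 ≡ 3.
  x = λ² - 2 - 2 = 9 - 4 ≡ 5; y = λ·(2 - 5) - 7 ≡ 10. → (5, 10)
add G: (5, 10) + (7, 12). λ = (12 - 10)/(7 - 5) ≡ 2/2 mod 13. 2⁻¹ ≡ 7 (mod 13) since 2·7 = 14 ≡ 1, so λ ≡ 1.
  x = λ² - 5 - 7 = 1 - 12 ≡ 2; y = λ·(5 - 2) - 10 ≡ 6. → (2, 6)
double: tangent at (2, 6): λ = (3·2² + 4)/(2·6) ≡ 3/12. 12⁻¹ ≡ 12 (mod 13), so λ ≡ 3·12 ≡ 10.
  x = λ² - 2 - 2 = 100 - 4 ≡ 5; y = λ·(2 - 5) - 6 ≡ 3. → (5, 3)

(5, 3)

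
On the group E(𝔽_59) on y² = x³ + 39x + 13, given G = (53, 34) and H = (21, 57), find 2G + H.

First 2G:
Repeated addition: build up to 2G.
2G: tangent at (53, 34): λ = (3·53² + 39)/(2·34) ≡ 29/9. 9⁻¹ ≡ 46 (mod 59), so λ ≡ 29·46 ≡ 36.
  x = λ² - 53 - 53 = 1296 - 106 ≡ 10; y = λ·(53 - 10) - 34 ≡ 39. → (10, 39)
2G = (10, 39).
Finally 2G + H:
(10, 39) + (21, 57). λ = (57 - 39)/(21 - 10) ≡ 18/11 mod 59. 11⁻¹ ≡ 43 (mod 59), so λ ≡ 7.
  x = λ² - 10 - 21 = 49 - 31 ≡ 18; y = λ·(10 - 18) - 39 ≡ 23. → (18, 23)

(18, 23)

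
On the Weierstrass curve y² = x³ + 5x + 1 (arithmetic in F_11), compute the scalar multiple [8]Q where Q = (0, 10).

Double-and-add on 8 = (1000)₂. Start with Q = (0, 10) for the leading 1-bit.
double: tangent at (0, 10): λ = (3·0² + 5)/(2·10) ≡ 5/9. 9⁻¹ ≡ 5 (mod 11), so λ ≡ 5·5 ≡ 3.
  x = λ² - 0 - 0 = 9 - 0 ≡ 9; y = λ·(0 - 9) - 10 ≡ 7. → (9, 7)
double: tangent at (9, 7): λ = (3·9² + 5)/(2·7) ≡ 6/3. 3⁻¹ ≡ 4 (mod 11), so λ ≡ 6·4 ≡ 2.
  x = λ² - 9 - 9 = 4 - 18 ≡ 8; y = λ·(9 - 8) - 7 ≡ 6. → (8, 6)
double: tangent at (8, 6): λ = (3·8² + 5)/(2·6) ≡ 10/1. 1⁻¹ ≡ 1 (mod 11), so λ ≡ 10·1 ≡ 10.
  x = λ² - 8 - 8 = 100 - 16 ≡ 7; y = λ·(8 - 7) - 6 ≡ 4. → (7, 4)

(7, 4)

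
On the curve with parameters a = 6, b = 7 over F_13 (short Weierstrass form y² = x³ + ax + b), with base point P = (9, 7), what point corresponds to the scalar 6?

Repeated addition: build up to 6P.
2P: tangent at (9, 7): λ = (3·9² + 6)/(2·7) ≡ 2/1. 1⁻¹ ≡ 1 (mod 13), so λ ≡ 2·1 ≡ 2.
  x = λ² - 9 - 9 = 4 - 18 ≡ 12; y = λ·(9 - 12) - 7 ≡ 0. → (12, 0)
3P: (12, 0) + (9, 7). λ = (7 - 0)/(9 - 12) ≡ 7/10 mod 13. 10⁻¹ ≡ 4 (mod 13), so λ ≡ 2.
  x = λ² - 12 - 9 = 4 - 21 ≡ 9; y = λ·(12 - 9) - 0 ≡ 6. → (9, 6)
4P: (9, 6) + (9, 7): same x and y₁ ≡ -y₂, so the sum is 𝒪.
5P: 𝒪 + (9, 7) = (9, 7) (identity).
6P: tangent at (9, 7): λ = (3·9² + 6)/(2·7) ≡ 2/1. 1⁻¹ ≡ 1 (mod 13), so λ ≡ 2·1 ≡ 2.
  x = λ² - 9 - 9 = 4 - 18 ≡ 12; y = λ·(9 - 12) - 7 ≡ 0. → (12, 0)

(12, 0)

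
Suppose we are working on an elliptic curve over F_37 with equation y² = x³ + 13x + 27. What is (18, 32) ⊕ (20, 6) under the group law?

(20, 31)

(18, 32) + (20, 6). λ = (6 - 32)/(20 - 18) ≡ 11/2 mod 37. 2⁻¹ ≡ 19 (mod 37) since 2·19 = 38 ≡ 1, so λ ≡ 24.
  x = λ² - 18 - 20 = 576 - 38 ≡ 20; y = λ·(18 - 20) - 32 ≡ 31. → (20, 31)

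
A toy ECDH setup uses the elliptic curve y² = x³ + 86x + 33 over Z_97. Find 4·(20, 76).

Write Q = (20, 76).
Double-and-add on 4 = (100)₂. Start with Q = (20, 76) for the leading 1-bit.
double: tangent at (20, 76): λ = (3·20² + 86)/(2·76) ≡ 25/55. 55⁻¹ ≡ 30 (mod 97), so λ ≡ 25·30 ≡ 71.
  x = λ² - 20 - 20 = 5041 - 40 ≡ 54; y = λ·(20 - 54) - 76 ≡ 32. → (54, 32)
double: tangent at (54, 32): λ = (3·54² + 86)/(2·32) ≡ 7/64. 64⁻¹ ≡ 47 (mod 97), so λ ≡ 7·47 ≡ 38.
  x = λ² - 54 - 54 = 1444 - 108 ≡ 75; y = λ·(54 - 75) - 32 ≡ 43. → (75, 43)

(75, 43)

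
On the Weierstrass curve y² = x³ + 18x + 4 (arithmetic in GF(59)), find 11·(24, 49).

Write Q = (24, 49).
Repeated addition: build up to 11Q.
2Q: tangent at (24, 49): λ = (3·24² + 18)/(2·49) ≡ 35/39. 39⁻¹ ≡ 56 (mod 59), so λ ≡ 35·56 ≡ 13.
  x = λ² - 24 - 24 = 169 - 48 ≡ 3; y = λ·(24 - 3) - 49 ≡ 47. → (3, 47)
3Q: (3, 47) + (24, 49). λ = (49 - 47)/(24 - 3) ≡ 2/21 mod 59. 21⁻¹ ≡ 45 (mod 59), so λ ≡ 31.
  x = λ² - 3 - 24 = 961 - 27 ≡ 49; y = λ·(3 - 49) - 47 ≡ 2. → (49, 2)
4Q: (49, 2) + (24, 49). λ = (49 - 2)/(24 - 49) ≡ 47/34 mod 59. 34⁻¹ ≡ 33 (mod 59), so λ ≡ 17.
  x = λ² - 49 - 24 = 289 - 73 ≡ 39; y = λ·(49 - 39) - 2 ≡ 50. → (39, 50)
5Q: (39, 50) + (24, 49). λ = (49 - 50)/(24 - 39) ≡ 58/44 mod 59. 44⁻¹ ≡ 55 (mod 59), so λ ≡ 4.
  x = λ² - 39 - 24 = 16 - 63 ≡ 12; y = λ·(39 - 12) - 50 ≡ 58. → (12, 58)
6Q: (12, 58) + (24, 49). λ = (49 - 58)/(24 - 12) ≡ 50/12 mod 59. 12⁻¹ ≡ 5 (mod 59), so λ ≡ 14.
  x = λ² - 12 - 24 = 196 - 36 ≡ 42; y = λ·(12 - 42) - 58 ≡ 53. → (42, 53)
7Q: (42, 53) + (24, 49). λ = (49 - 53)/(24 - 42) ≡ 55/41 mod 59. 41⁻¹ ≡ 36 (mod 59), so λ ≡ 33.
  x = λ² - 42 - 24 = 1089 - 66 ≡ 20; y = λ·(42 - 20) - 53 ≡ 24. → (20, 24)
8Q: (20, 24) + (24, 49). λ = (49 - 24)/(24 - 20) ≡ 25/4 mod 59. 4⁻¹ ≡ 15 (mod 59) since 4·15 = 60 ≡ 1, so λ ≡ 21.
  x = λ² - 20 - 24 = 441 - 44 ≡ 43; y = λ·(20 - 43) - 24 ≡ 24. → (43, 24)
9Q: (43, 24) + (24, 49). λ = (49 - 24)/(24 - 43) ≡ 25/40 mod 59. 40⁻¹ ≡ 31 (mod 59) since 40·31 = 1240 ≡ 1, so λ ≡ 8.
  x = λ² - 43 - 24 = 64 - 67 ≡ 56; y = λ·(43 - 56) - 24 ≡ 49. → (56, 49)
10Q: (56, 49) + (24, 49). λ = (49 - 49)/(24 - 56) ≡ 0/27 mod 59. 27⁻¹ ≡ 35 (mod 59) since 27·35 = 945 ≡ 1, so λ ≡ 0.
  x = λ² - 56 - 24 = 0 - 80 ≡ 38; y = λ·(56 - 38) - 49 ≡ 10. → (38, 10)
11Q: (38, 10) + (24, 49). λ = (49 - 10)/(24 - 38) ≡ 39/45 mod 59. 45⁻¹ ≡ 21 (mod 59), so λ ≡ 52.
  x = λ² - 38 - 24 = 2704 - 62 ≡ 46; y = λ·(38 - 46) - 10 ≡ 46. → (46, 46)

(46, 46)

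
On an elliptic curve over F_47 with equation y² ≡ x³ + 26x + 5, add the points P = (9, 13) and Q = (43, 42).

(20, 26)

(9, 13) + (43, 42). λ = (42 - 13)/(43 - 9) ≡ 29/34 mod 47. 34⁻¹ ≡ 18 (mod 47), so λ ≡ 5.
  x = λ² - 9 - 43 = 25 - 52 ≡ 20; y = λ·(9 - 20) - 13 ≡ 26. → (20, 26)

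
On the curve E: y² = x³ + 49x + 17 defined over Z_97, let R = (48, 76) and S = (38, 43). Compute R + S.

(48, 76) + (38, 43). λ = (43 - 76)/(38 - 48) ≡ 64/87 mod 97. 87⁻¹ ≡ 29 (mod 97) since 87·29 = 2523 ≡ 1, so λ ≡ 13.
  x = λ² - 48 - 38 = 169 - 86 ≡ 83; y = λ·(48 - 83) - 76 ≡ 51. → (83, 51)

(83, 51)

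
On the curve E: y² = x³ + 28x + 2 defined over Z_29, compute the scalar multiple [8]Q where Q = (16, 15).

(18, 25)

Double-and-add on 8 = (1000)₂. Start with Q = (16, 15) for the leading 1-bit.
double: tangent at (16, 15): λ = (3·16² + 28)/(2·15) ≡ 13/1. 1⁻¹ ≡ 1 (mod 29), so λ ≡ 13·1 ≡ 13.
  x = λ² - 16 - 16 = 169 - 32 ≡ 21; y = λ·(16 - 21) - 15 ≡ 7. → (21, 7)
double: tangent at (21, 7): λ = (3·21² + 28)/(2·7) ≡ 17/14. 14⁻¹ ≡ 27 (mod 29) since 14·27 = 378 ≡ 1, so λ ≡ 17·27 ≡ 24.
  x = λ² - 21 - 21 = 576 - 42 ≡ 12; y = λ·(21 - 12) - 7 ≡ 6. → (12, 6)
double: tangent at (12, 6): λ = (3·12² + 28)/(2·6) ≡ 25/12. 12⁻¹ ≡ 17 (mod 29) since 12·17 = 204 ≡ 1, so λ ≡ 25·17 ≡ 19.
  x = λ² - 12 - 12 = 361 - 24 ≡ 18; y = λ·(12 - 18) - 6 ≡ 25. → (18, 25)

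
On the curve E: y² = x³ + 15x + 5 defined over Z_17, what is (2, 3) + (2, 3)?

tangent at (2, 3): λ = (3·2² + 15)/(2·3) ≡ 10/6. 6⁻¹ ≡ 3 (mod 17), so λ ≡ 10·3 ≡ 13.
  x = λ² - 2 - 2 = 169 - 4 ≡ 12; y = λ·(2 - 12) - 3 ≡ 3. → (12, 3)

(12, 3)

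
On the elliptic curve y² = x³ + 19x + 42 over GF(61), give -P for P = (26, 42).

(26, 19)

-(26, 42) = (26, -42 mod 61) = (26, 19).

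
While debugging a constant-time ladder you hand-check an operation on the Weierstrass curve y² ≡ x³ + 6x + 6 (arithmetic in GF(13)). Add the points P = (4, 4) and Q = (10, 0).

(4, 4) + (10, 0). λ = (0 - 4)/(10 - 4) ≡ 9/6 mod 13. 6⁻¹ ≡ 11 (mod 13) since 6·11 = 66 ≡ 1, so λ ≡ 8.
  x = λ² - 4 - 10 = 64 - 14 ≡ 11; y = λ·(4 - 11) - 4 ≡ 5. → (11, 5)

(11, 5)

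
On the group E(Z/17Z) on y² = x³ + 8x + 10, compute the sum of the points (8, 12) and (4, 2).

(7, 16)

(8, 12) + (4, 2). λ = (2 - 12)/(4 - 8) ≡ 7/13 mod 17. 13⁻¹ ≡ 4 (mod 17), so λ ≡ 11.
  x = λ² - 8 - 4 = 121 - 12 ≡ 7; y = λ·(8 - 7) - 12 ≡ 16. → (7, 16)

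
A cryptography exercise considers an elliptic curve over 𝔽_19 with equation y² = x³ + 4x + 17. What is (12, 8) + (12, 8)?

(12, 11)

tangent at (12, 8): λ = (3·12² + 4)/(2·8) ≡ 18/16. 16⁻¹ ≡ 6 (mod 19) since 16·6 = 96 ≡ 1, so λ ≡ 18·6 ≡ 13.
  x = λ² - 12 - 12 = 169 - 24 ≡ 12; y = λ·(12 - 12) - 8 ≡ 11. → (12, 11)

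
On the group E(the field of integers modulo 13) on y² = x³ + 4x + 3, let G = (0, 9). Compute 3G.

(3, 4)

Repeated addition: build up to 3G.
2G: tangent at (0, 9): λ = (3·0² + 4)/(2·9) ≡ 4/5. 5⁻¹ ≡ 8 (mod 13), so λ ≡ 4·8 ≡ 6.
  x = λ² - 0 - 0 = 36 - 0 ≡ 10; y = λ·(0 - 10) - 9 ≡ 9. → (10, 9)
3G: (10, 9) + (0, 9). λ = (9 - 9)/(0 - 10) ≡ 0/3 mod 13. 3⁻¹ ≡ 9 (mod 13) since 3·9 = 27 ≡ 1, so λ ≡ 0.
  x = λ² - 10 - 0 = 0 - 10 ≡ 3; y = λ·(10 - 3) - 9 ≡ 4. → (3, 4)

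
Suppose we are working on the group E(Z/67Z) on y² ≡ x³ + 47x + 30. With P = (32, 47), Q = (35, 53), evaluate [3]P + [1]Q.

(42, 28)

First 3P:
Repeated addition: build up to 3P.
2P: tangent at (32, 47): λ = (3·32² + 47)/(2·47) ≡ 37/27. 27⁻¹ ≡ 5 (mod 67), so λ ≡ 37·5 ≡ 51.
  x = λ² - 32 - 32 = 2601 - 64 ≡ 58; y = λ·(32 - 58) - 47 ≡ 34. → (58, 34)
3P: (58, 34) + (32, 47). λ = (47 - 34)/(32 - 58) ≡ 13/41 mod 67. 41⁻¹ ≡ 18 (mod 67), so λ ≡ 33.
  x = λ² - 58 - 32 = 1089 - 90 ≡ 61; y = λ·(58 - 61) - 34 ≡ 1. → (61, 1)
3P = (61, 1).
Finally 3P + Q:
(61, 1) + (35, 53). λ = (53 - 1)/(35 - 61) ≡ 52/41 mod 67. 41⁻¹ ≡ 18 (mod 67), so λ ≡ 65.
  x = λ² - 61 - 35 = 4225 - 96 ≡ 42; y = λ·(61 - 42) - 1 ≡ 28. → (42, 28)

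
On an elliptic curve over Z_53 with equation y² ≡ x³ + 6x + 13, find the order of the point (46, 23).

11

2P: tangent at (46, 23): λ = (3·46² + 6)/(2·23) ≡ 47/46. 46⁻¹ ≡ 15 (mod 53) since 46·15 = 690 ≡ 1, so λ ≡ 47·15 ≡ 16.
  x = λ² - 46 - 46 = 256 - 92 ≡ 5; y = λ·(46 - 5) - 23 ≡ 50. → (5, 50)
3P: (5, 50) + (46, 23). λ = (23 - 50)/(46 - 5) ≡ 26/41 mod 53. 41⁻¹ ≡ 22 (mod 53), so λ ≡ 42.
  x = λ² - 5 - 46 = 1764 - 51 ≡ 17; y = λ·(5 - 17) - 50 ≡ 29. → (17, 29)
4P: (17, 29) + (46, 23). λ = (23 - 29)/(46 - 17) ≡ 47/29 mod 53. 29⁻¹ ≡ 11 (mod 53) since 29·11 = 319 ≡ 1, so λ ≡ 40.
  x = λ² - 17 - 46 = 1600 - 63 ≡ 0; y = λ·(17 - 0) - 29 ≡ 15. → (0, 15)
5P: (0, 15) + (46, 23). λ = (23 - 15)/(46 - 0) ≡ 8/46 mod 53. 46⁻¹ ≡ 15 (mod 53), so λ ≡ 14.
  x = λ² - 0 - 46 = 196 - 46 ≡ 44; y = λ·(0 - 44) - 15 ≡ 5. → (44, 5)
6P: (44, 5) + (46, 23). λ = (23 - 5)/(46 - 44) ≡ 18/2 mod 53. 2⁻¹ ≡ 27 (mod 53) since 2·27 = 54 ≡ 1, so λ ≡ 9.
  x = λ² - 44 - 46 = 81 - 90 ≡ 44; y = λ·(44 - 44) - 5 ≡ 48. → (44, 48)
7P: (44, 48) + (46, 23). λ = (23 - 48)/(46 - 44) ≡ 28/2 mod 53. 2⁻¹ ≡ 27 (mod 53), so λ ≡ 14.
  x = λ² - 44 - 46 = 196 - 90 ≡ 0; y = λ·(44 - 0) - 48 ≡ 38. → (0, 38)
8P: (0, 38) + (46, 23). λ = (23 - 38)/(46 - 0) ≡ 38/46 mod 53. 46⁻¹ ≡ 15 (mod 53), so λ ≡ 40.
  x = λ² - 0 - 46 = 1600 - 46 ≡ 17; y = λ·(0 - 17) - 38 ≡ 24. → (17, 24)
9P: (17, 24) + (46, 23). λ = (23 - 24)/(46 - 17) ≡ 52/29 mod 53. 29⁻¹ ≡ 11 (mod 53), so λ ≡ 42.
  x = λ² - 17 - 46 = 1764 - 63 ≡ 5; y = λ·(17 - 5) - 24 ≡ 3. → (5, 3)
10P: (5, 3) + (46, 23). λ = (23 - 3)/(46 - 5) ≡ 20/41 mod 53. 41⁻¹ ≡ 22 (mod 53) since 41·22 = 902 ≡ 1, so λ ≡ 16.
  x = λ² - 5 - 46 = 256 - 51 ≡ 46; y = λ·(5 - 46) - 3 ≡ 30. → (46, 30)
11P: (46, 30) + (46, 23): same x and y₁ ≡ -y₂, so the sum is ∞.
11P = ∞, so the order is 11.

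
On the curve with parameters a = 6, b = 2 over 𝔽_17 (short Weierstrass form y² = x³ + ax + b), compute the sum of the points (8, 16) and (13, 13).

(12, 0)

(8, 16) + (13, 13). λ = (13 - 16)/(13 - 8) ≡ 14/5 mod 17. 5⁻¹ ≡ 7 (mod 17), so λ ≡ 13.
  x = λ² - 8 - 13 = 169 - 21 ≡ 12; y = λ·(8 - 12) - 16 ≡ 0. → (12, 0)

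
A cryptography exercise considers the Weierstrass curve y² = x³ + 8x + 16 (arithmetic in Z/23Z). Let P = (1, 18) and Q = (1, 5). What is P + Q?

The two points share x = 1 and their y-coordinates satisfy 18 + 5 ≡ 0 (mod 23), so they are inverses. Their sum is ∞.

O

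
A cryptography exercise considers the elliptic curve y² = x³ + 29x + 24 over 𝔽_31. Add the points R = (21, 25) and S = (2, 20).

(17, 25)

(21, 25) + (2, 20). λ = (20 - 25)/(2 - 21) ≡ 26/12 mod 31. 12⁻¹ ≡ 13 (mod 31), so λ ≡ 28.
  x = λ² - 21 - 2 = 784 - 23 ≡ 17; y = λ·(21 - 17) - 25 ≡ 25. → (17, 25)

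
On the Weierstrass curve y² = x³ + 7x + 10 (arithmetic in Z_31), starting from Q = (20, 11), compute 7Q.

Repeated addition: build up to 7Q.
2Q: tangent at (20, 11): λ = (3·20² + 7)/(2·11) ≡ 29/22. 22⁻¹ ≡ 24 (mod 31) since 22·24 = 528 ≡ 1, so λ ≡ 29·24 ≡ 14.
  x = λ² - 20 - 20 = 196 - 40 ≡ 1; y = λ·(20 - 1) - 11 ≡ 7. → (1, 7)
3Q: (1, 7) + (20, 11). λ = (11 - 7)/(20 - 1) ≡ 4/19 mod 31. 19⁻¹ ≡ 18 (mod 31) since 19·18 = 342 ≡ 1, so λ ≡ 10.
  x = λ² - 1 - 20 = 100 - 21 ≡ 17; y = λ·(1 - 17) - 7 ≡ 19. → (17, 19)
4Q: (17, 19) + (20, 11). λ = (11 - 19)/(20 - 17) ≡ 23/3 mod 31. 3⁻¹ ≡ 21 (mod 31), so λ ≡ 18.
  x = λ² - 17 - 20 = 324 - 37 ≡ 8; y = λ·(17 - 8) - 19 ≡ 19. → (8, 19)
5Q: (8, 19) + (20, 11). λ = (11 - 19)/(20 - 8) ≡ 23/12 mod 31. 12⁻¹ ≡ 13 (mod 31) since 12·13 = 156 ≡ 1, so λ ≡ 20.
  x = λ² - 8 - 20 = 400 - 28 ≡ 0; y = λ·(8 - 0) - 19 ≡ 17. → (0, 17)
6Q: (0, 17) + (20, 11). λ = (11 - 17)/(20 - 0) ≡ 25/20 mod 31. 20⁻¹ ≡ 14 (mod 31) since 20·14 = 280 ≡ 1, so λ ≡ 9.
  x = λ² - 0 - 20 = 81 - 20 ≡ 30; y = λ·(0 - 30) - 17 ≡ 23. → (30, 23)
7Q: (30, 23) + (20, 11). λ = (11 - 23)/(20 - 30) ≡ 19/21 mod 31. 21⁻¹ ≡ 3 (mod 31), so λ ≡ 26.
  x = λ² - 30 - 20 = 676 - 50 ≡ 6; y = λ·(30 - 6) - 23 ≡ 12. → (6, 12)

(6, 12)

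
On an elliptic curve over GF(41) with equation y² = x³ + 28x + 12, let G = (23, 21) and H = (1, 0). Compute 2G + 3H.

(19, 8)

First 2G:
Repeated addition: build up to 2G.
2G: tangent at (23, 21): λ = (3·23² + 28)/(2·21) ≡ 16/1. 1⁻¹ ≡ 1 (mod 41), so λ ≡ 16·1 ≡ 16.
  x = λ² - 23 - 23 = 256 - 46 ≡ 5; y = λ·(23 - 5) - 21 ≡ 21. → (5, 21)
2G = (5, 21).
Next 3H:
Repeated addition: build up to 3H.
2H: (1, 0) + (1, 0): same x and y₁ ≡ -y₂, so the sum is ∞.
3H: ∞ + (1, 0) = (1, 0) (identity).
3H = (1, 0).
Finally 2G + 3H:
(5, 21) + (1, 0). λ = (0 - 21)/(1 - 5) ≡ 20/37 mod 41. 37⁻¹ ≡ 10 (mod 41) since 37·10 = 370 ≡ 1, so λ ≡ 36.
  x = λ² - 5 - 1 = 1296 - 6 ≡ 19; y = λ·(5 - 19) - 21 ≡ 8. → (19, 8)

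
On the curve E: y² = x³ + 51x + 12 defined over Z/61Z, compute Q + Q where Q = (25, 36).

tangent at (25, 36): λ = (3·25² + 51)/(2·36) ≡ 35/11. 11⁻¹ ≡ 50 (mod 61) since 11·50 = 550 ≡ 1, so λ ≡ 35·50 ≡ 42.
  x = λ² - 25 - 25 = 1764 - 50 ≡ 6; y = λ·(25 - 6) - 36 ≡ 30. → (6, 30)

(6, 30)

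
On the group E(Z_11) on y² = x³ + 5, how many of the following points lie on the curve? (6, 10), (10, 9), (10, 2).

3

(6, 10): 10² ≡ 1, rhs ≡ 1 → on.
(10, 9): 9² ≡ 4, rhs ≡ 4 → on.
(10, 2): 2² ≡ 4, rhs ≡ 4 → on.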